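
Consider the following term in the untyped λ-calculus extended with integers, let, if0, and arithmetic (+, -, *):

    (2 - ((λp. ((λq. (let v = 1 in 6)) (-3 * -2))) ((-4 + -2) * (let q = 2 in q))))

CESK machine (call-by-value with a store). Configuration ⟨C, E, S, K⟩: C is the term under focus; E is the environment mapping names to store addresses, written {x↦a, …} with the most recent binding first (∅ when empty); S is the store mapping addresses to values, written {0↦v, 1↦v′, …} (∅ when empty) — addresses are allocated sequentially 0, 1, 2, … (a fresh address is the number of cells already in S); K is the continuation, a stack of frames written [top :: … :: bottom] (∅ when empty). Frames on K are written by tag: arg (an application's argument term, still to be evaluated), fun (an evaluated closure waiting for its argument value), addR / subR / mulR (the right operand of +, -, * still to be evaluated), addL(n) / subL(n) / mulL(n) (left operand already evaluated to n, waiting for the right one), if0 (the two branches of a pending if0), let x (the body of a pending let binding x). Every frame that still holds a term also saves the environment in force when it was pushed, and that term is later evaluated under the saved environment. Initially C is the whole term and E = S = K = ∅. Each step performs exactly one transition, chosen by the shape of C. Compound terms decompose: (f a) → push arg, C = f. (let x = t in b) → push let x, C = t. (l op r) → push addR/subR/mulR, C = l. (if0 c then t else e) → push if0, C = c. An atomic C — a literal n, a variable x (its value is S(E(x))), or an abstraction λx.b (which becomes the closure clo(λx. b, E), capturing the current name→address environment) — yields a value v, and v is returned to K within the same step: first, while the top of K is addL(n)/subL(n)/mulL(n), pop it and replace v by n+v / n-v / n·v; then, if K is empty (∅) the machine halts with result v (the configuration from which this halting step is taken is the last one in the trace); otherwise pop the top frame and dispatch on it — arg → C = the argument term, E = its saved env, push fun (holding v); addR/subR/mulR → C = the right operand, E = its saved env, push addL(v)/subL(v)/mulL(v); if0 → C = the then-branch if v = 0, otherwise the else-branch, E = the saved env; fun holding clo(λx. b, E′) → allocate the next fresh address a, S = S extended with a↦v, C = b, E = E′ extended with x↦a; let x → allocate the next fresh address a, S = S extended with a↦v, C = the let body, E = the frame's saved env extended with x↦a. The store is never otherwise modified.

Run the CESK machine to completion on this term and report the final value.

Answer: -4

Execution trace:
t=0: ⟨C=(2 - ((λp. ((λq. (let v = 1 in 6)) (-3 * -2))) ((-4 + -2) * (let q = 2 in q)))); E=∅; S=∅; K=∅⟩
t=1: ⟨C=2; E=∅; S=∅; K=[subR]⟩
t=2: ⟨C=((λp. ((λq. (let v = 1 in 6)) (-3 * -2))) ((-4 + -2) * (let q = 2 in q))); E=∅; S=∅; K=[subL(2)]⟩
t=3: ⟨C=(λp. ((λq. (let v = 1 in 6)) (-3 * -2))); E=∅; S=∅; K=[arg :: subL(2)]⟩
t=4: ⟨C=((-4 + -2) * (let q = 2 in q)); E=∅; S=∅; K=[fun :: subL(2)]⟩
t=5: ⟨C=(-4 + -2); E=∅; S=∅; K=[mulR :: fun :: subL(2)]⟩
t=6: ⟨C=-4; E=∅; S=∅; K=[addR :: mulR :: fun :: subL(2)]⟩
t=7: ⟨C=-2; E=∅; S=∅; K=[addL(-4) :: mulR :: fun :: subL(2)]⟩
t=8: ⟨C=(let q = 2 in q); E=∅; S=∅; K=[mulL(-6) :: fun :: subL(2)]⟩
t=9: ⟨C=2; E=∅; S=∅; K=[let q :: mulL(-6) :: fun :: subL(2)]⟩
t=10: ⟨C=q; E={q↦0}; S={0↦2}; K=[mulL(-6) :: fun :: subL(2)]⟩
t=11: ⟨C=((λq. (let v = 1 in 6)) (-3 * -2)); E={p↦1}; S={0↦2, 1↦-12}; K=[subL(2)]⟩
t=12: ⟨C=(λq. (let v = 1 in 6)); E={p↦1}; S={0↦2, 1↦-12}; K=[arg :: subL(2)]⟩
t=13: ⟨C=(-3 * -2); E={p↦1}; S={0↦2, 1↦-12}; K=[fun :: subL(2)]⟩
t=14: ⟨C=-3; E={p↦1}; S={0↦2, 1↦-12}; K=[mulR :: fun :: subL(2)]⟩
t=15: ⟨C=-2; E={p↦1}; S={0↦2, 1↦-12}; K=[mulL(-3) :: fun :: subL(2)]⟩
t=16: ⟨C=(let v = 1 in 6); E={q↦2, p↦1}; S={0↦2, 1↦-12, 2↦6}; K=[subL(2)]⟩
t=17: ⟨C=1; E={q↦2, p↦1}; S={0↦2, 1↦-12, 2↦6}; K=[let v :: subL(2)]⟩
t=18: ⟨C=6; E={v↦3, q↦2, p↦1}; S={0↦2, 1↦-12, 2↦6, 3↦1}; K=[subL(2)]⟩
→ final value -4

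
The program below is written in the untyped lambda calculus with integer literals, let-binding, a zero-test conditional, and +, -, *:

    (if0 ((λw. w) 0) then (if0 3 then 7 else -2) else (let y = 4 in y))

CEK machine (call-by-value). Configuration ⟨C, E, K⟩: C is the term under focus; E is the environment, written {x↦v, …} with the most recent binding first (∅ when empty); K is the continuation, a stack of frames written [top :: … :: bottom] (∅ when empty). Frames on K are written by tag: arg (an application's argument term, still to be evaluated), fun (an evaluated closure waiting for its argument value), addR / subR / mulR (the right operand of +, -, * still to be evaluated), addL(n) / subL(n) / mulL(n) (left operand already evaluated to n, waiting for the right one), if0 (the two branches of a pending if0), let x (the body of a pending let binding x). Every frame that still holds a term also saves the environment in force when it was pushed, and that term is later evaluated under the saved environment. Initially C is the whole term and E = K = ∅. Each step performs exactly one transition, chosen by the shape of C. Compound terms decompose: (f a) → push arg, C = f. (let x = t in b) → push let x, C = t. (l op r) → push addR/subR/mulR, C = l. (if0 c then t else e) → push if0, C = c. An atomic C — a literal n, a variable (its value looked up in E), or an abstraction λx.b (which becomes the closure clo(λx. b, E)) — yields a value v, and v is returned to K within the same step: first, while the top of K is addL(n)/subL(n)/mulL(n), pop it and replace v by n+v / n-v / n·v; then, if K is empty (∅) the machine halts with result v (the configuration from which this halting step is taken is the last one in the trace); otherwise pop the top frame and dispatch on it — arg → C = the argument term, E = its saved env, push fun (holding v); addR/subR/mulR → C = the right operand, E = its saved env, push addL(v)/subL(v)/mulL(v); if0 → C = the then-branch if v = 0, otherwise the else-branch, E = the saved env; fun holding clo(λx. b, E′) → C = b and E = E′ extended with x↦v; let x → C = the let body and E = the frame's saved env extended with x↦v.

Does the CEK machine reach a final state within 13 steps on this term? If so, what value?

[0] [C=(if0 ((λw. w) 0) then (if0 3 then 7 else -2) else (let y = 4 in y)) | E=∅ | K=∅]
[1] [C=((λw. w) 0) | E=∅ | K=[if0]]
[2] [C=(λw. w) | E=∅ | K=[arg :: if0]]
[3] [C=0 | E=∅ | K=[fun :: if0]]
[4] [C=w | E={w↦0} | K=[if0]]
[5] [C=(if0 3 then 7 else -2) | E=∅ | K=∅]
[6] [C=3 | E=∅ | K=[if0]]
[7] [C=-2 | E=∅ | K=∅]
→ final value -2

Answer: -2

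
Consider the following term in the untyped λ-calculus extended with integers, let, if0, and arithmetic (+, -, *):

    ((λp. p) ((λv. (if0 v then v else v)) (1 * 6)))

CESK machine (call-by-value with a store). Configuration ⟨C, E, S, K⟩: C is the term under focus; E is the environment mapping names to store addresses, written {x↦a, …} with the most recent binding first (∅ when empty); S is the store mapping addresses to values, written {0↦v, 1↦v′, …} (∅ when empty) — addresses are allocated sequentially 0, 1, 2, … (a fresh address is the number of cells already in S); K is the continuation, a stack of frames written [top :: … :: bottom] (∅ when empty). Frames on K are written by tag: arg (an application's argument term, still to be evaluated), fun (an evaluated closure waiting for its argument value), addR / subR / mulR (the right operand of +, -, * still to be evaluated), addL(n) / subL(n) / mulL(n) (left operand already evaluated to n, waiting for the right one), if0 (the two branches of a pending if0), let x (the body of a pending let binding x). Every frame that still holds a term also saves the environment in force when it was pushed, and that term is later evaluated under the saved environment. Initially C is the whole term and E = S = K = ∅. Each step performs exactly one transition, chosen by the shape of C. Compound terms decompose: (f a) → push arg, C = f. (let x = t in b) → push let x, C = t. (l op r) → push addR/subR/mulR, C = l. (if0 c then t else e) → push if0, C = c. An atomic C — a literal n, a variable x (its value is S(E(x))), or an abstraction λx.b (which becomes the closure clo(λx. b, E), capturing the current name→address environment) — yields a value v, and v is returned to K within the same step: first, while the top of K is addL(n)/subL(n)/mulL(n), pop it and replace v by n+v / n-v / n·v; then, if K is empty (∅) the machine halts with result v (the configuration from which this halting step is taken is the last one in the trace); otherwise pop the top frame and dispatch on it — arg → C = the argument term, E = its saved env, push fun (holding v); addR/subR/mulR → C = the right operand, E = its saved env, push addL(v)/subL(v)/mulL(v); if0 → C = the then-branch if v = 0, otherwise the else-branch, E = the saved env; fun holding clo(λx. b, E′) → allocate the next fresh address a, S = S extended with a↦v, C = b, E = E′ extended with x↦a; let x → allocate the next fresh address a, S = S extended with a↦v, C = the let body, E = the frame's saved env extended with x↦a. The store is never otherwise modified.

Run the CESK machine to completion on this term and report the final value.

Answer: 6

Execution trace:
t=0: <C=((λp. p) ((λv. (if0 v then v else v)) (1 * 6))), E=∅, S=∅, K=∅>
t=1: <C=(λp. p), E=∅, S=∅, K=[arg]>
t=2: <C=((λv. (if0 v then v else v)) (1 * 6)), E=∅, S=∅, K=[fun]>
t=3: <C=(λv. (if0 v then v else v)), E=∅, S=∅, K=[arg :: fun]>
t=4: <C=(1 * 6), E=∅, S=∅, K=[fun :: fun]>
t=5: <C=1, E=∅, S=∅, K=[mulR :: fun :: fun]>
t=6: <C=6, E=∅, S=∅, K=[mulL(1) :: fun :: fun]>
t=7: <C=(if0 v then v else v), E={v↦0}, S={0↦6}, K=[fun]>
t=8: <C=v, E={v↦0}, S={0↦6}, K=[if0 :: fun]>
t=9: <C=v, E={v↦0}, S={0↦6}, K=[fun]>
t=10: <C=p, E={p↦1}, S={0↦6, 1↦6}, K=∅>
→ final value 6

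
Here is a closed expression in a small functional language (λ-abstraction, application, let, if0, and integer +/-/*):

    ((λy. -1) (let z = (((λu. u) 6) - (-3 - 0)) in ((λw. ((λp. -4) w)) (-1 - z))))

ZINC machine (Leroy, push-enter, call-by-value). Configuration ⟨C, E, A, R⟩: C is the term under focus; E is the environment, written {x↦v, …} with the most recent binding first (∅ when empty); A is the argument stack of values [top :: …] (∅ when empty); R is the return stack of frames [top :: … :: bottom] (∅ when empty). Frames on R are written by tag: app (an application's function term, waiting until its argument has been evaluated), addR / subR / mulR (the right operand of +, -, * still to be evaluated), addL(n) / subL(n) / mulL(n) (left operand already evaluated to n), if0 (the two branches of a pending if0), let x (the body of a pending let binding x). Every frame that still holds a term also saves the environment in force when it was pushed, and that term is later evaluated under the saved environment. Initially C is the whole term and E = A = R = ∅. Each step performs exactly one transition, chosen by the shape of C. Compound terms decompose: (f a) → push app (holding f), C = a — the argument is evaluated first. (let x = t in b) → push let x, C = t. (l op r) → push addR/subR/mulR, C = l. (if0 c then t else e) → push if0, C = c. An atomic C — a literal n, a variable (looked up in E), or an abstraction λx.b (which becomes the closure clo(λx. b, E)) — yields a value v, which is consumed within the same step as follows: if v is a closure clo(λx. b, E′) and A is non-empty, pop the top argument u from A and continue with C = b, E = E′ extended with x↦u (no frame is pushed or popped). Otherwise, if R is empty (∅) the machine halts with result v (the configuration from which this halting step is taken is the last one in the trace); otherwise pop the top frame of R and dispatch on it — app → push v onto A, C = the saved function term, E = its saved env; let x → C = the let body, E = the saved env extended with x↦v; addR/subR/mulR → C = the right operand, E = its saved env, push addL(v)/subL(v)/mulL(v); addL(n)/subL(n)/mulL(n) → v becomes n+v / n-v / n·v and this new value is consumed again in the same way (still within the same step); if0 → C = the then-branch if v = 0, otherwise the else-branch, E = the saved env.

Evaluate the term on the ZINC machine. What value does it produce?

step 0: ⟨C=((λy. -1) (let z = (((λu. u) 6) - (-3 - 0)) in ((λw. ((λp. -4) w)) (-1 - z)))); E=∅; A=∅; R=∅⟩
step 1: ⟨C=(let z = (((λu. u) 6) - (-3 - 0)) in ((λw. ((λp. -4) w)) (-1 - z))); E=∅; A=∅; R=[app]⟩
step 2: ⟨C=(((λu. u) 6) - (-3 - 0)); E=∅; A=∅; R=[let z :: app]⟩
step 3: ⟨C=((λu. u) 6); E=∅; A=∅; R=[subR :: let z :: app]⟩
step 4: ⟨C=6; E=∅; A=∅; R=[app :: subR :: let z :: app]⟩
step 5: ⟨C=(λu. u); E=∅; A=[6]; R=[subR :: let z :: app]⟩
step 6: ⟨C=u; E={u↦6}; A=∅; R=[subR :: let z :: app]⟩
step 7: ⟨C=(-3 - 0); E=∅; A=∅; R=[subL(6) :: let z :: app]⟩
step 8: ⟨C=-3; E=∅; A=∅; R=[subR :: subL(6) :: let z :: app]⟩
step 9: ⟨C=0; E=∅; A=∅; R=[subL(-3) :: subL(6) :: let z :: app]⟩
step 10: ⟨C=((λw. ((λp. -4) w)) (-1 - z)); E={z↦9}; A=∅; R=[app]⟩
step 11: ⟨C=(-1 - z); E={z↦9}; A=∅; R=[app :: app]⟩
step 12: ⟨C=-1; E={z↦9}; A=∅; R=[subR :: app :: app]⟩
step 13: ⟨C=z; E={z↦9}; A=∅; R=[subL(-1) :: app :: app]⟩
step 14: ⟨C=(λw. ((λp. -4) w)); E={z↦9}; A=[-10]; R=[app]⟩
step 15: ⟨C=((λp. -4) w); E={w↦-10, z↦9}; A=∅; R=[app]⟩
step 16: ⟨C=w; E={w↦-10, z↦9}; A=∅; R=[app :: app]⟩
step 17: ⟨C=(λp. -4); E={w↦-10, z↦9}; A=[-10]; R=[app]⟩
step 18: ⟨C=-4; E={p↦-10, w↦-10, z↦9}; A=∅; R=[app]⟩
step 19: ⟨C=(λy. -1); E=∅; A=[-4]; R=∅⟩
step 20: ⟨C=-1; E={y↦-4}; A=∅; R=∅⟩
→ final value -1

Answer: -1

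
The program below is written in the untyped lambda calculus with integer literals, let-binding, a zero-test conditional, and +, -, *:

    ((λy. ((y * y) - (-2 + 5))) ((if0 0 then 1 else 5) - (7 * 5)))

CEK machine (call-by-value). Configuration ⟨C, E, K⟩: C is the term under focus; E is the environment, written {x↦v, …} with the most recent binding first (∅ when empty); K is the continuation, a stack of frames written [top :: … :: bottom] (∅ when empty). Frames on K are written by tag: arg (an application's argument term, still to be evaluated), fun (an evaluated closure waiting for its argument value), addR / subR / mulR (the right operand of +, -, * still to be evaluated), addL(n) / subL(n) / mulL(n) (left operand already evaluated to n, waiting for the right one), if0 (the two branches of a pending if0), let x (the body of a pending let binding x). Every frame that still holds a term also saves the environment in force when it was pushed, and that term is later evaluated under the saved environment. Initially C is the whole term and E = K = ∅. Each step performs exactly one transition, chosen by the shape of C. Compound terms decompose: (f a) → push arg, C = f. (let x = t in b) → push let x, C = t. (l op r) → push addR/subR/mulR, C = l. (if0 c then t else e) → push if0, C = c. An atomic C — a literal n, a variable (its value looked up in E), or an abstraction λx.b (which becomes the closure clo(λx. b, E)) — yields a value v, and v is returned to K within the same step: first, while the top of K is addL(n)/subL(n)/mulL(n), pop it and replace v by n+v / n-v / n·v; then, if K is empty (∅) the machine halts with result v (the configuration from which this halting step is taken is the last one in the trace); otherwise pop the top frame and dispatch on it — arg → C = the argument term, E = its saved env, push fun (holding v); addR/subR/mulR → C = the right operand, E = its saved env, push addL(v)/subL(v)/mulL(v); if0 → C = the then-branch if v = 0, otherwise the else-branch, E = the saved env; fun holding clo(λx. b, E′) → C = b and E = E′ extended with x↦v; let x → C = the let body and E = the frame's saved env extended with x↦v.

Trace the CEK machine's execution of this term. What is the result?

step 0: <C=((λy. ((y * y) - (-2 + 5))) ((if0 0 then 1 else 5) - (7 * 5))), E=∅, K=∅>
step 1: <C=(λy. ((y * y) - (-2 + 5))), E=∅, K=[arg]>
step 2: <C=((if0 0 then 1 else 5) - (7 * 5)), E=∅, K=[fun]>
step 3: <C=(if0 0 then 1 else 5), E=∅, K=[subR :: fun]>
step 4: <C=0, E=∅, K=[if0 :: subR :: fun]>
step 5: <C=1, E=∅, K=[subR :: fun]>
step 6: <C=(7 * 5), E=∅, K=[subL(1) :: fun]>
step 7: <C=7, E=∅, K=[mulR :: subL(1) :: fun]>
step 8: <C=5, E=∅, K=[mulL(7) :: subL(1) :: fun]>
step 9: <C=((y * y) - (-2 + 5)), E={y↦-34}, K=∅>
step 10: <C=(y * y), E={y↦-34}, K=[subR]>
step 11: <C=y, E={y↦-34}, K=[mulR :: subR]>
step 12: <C=y, E={y↦-34}, K=[mulL(-34) :: subR]>
step 13: <C=(-2 + 5), E={y↦-34}, K=[subL(1156)]>
step 14: <C=-2, E={y↦-34}, K=[addR :: subL(1156)]>
step 15: <C=5, E={y↦-34}, K=[addL(-2) :: subL(1156)]>
→ final value 1153

Answer: 1153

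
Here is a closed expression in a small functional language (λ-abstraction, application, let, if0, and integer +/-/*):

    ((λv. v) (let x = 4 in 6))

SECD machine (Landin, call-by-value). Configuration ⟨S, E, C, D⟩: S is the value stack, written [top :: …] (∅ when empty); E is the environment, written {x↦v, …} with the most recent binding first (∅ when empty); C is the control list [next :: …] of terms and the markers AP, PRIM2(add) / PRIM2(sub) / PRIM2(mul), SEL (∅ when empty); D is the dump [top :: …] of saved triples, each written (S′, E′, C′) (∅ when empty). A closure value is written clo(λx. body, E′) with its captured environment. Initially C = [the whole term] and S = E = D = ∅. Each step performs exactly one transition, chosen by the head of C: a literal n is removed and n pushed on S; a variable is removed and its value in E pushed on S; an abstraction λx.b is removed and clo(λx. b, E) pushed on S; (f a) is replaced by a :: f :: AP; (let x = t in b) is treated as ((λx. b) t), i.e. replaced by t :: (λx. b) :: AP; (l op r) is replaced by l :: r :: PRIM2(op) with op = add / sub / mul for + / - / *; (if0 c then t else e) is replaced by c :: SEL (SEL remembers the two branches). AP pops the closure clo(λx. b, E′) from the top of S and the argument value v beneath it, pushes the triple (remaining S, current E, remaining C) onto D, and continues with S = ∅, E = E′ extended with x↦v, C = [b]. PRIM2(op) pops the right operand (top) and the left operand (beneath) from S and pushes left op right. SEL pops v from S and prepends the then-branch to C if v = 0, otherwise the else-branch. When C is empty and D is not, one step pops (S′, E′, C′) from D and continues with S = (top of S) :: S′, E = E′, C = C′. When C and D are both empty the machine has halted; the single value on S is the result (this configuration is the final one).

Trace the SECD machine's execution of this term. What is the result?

0. <S=∅, E=∅, C=[((λv. v) (let x = 4 in 6))], D=∅>
1. <S=∅, E=∅, C=[(let x = 4 in 6) :: (λv. v) :: AP], D=∅>
2. <S=∅, E=∅, C=[4 :: (λx. 6) :: AP :: (λv. v) :: AP], D=∅>
3. <S=[4], E=∅, C=[(λx. 6) :: AP :: (λv. v) :: AP], D=∅>
4. <S=[clo(λx. 6, ∅) :: 4], E=∅, C=[AP :: (λv. v) :: AP], D=∅>
5. <S=∅, E={x↦4}, C=[6], D=[(∅, ∅, [(λv. v) :: AP])]>
6. <S=[6], E={x↦4}, C=∅, D=[(∅, ∅, [(λv. v) :: AP])]>
7. <S=[6], E=∅, C=[(λv. v) :: AP], D=∅>
8. <S=[clo(λv. v, ∅) :: 6], E=∅, C=[AP], D=∅>
9. <S=∅, E={v↦6}, C=[v], D=[(∅, ∅, ∅)]>
10. <S=[6], E={v↦6}, C=∅, D=[(∅, ∅, ∅)]>
11. <S=[6], E=∅, C=∅, D=∅>
→ final value 6

Answer: 6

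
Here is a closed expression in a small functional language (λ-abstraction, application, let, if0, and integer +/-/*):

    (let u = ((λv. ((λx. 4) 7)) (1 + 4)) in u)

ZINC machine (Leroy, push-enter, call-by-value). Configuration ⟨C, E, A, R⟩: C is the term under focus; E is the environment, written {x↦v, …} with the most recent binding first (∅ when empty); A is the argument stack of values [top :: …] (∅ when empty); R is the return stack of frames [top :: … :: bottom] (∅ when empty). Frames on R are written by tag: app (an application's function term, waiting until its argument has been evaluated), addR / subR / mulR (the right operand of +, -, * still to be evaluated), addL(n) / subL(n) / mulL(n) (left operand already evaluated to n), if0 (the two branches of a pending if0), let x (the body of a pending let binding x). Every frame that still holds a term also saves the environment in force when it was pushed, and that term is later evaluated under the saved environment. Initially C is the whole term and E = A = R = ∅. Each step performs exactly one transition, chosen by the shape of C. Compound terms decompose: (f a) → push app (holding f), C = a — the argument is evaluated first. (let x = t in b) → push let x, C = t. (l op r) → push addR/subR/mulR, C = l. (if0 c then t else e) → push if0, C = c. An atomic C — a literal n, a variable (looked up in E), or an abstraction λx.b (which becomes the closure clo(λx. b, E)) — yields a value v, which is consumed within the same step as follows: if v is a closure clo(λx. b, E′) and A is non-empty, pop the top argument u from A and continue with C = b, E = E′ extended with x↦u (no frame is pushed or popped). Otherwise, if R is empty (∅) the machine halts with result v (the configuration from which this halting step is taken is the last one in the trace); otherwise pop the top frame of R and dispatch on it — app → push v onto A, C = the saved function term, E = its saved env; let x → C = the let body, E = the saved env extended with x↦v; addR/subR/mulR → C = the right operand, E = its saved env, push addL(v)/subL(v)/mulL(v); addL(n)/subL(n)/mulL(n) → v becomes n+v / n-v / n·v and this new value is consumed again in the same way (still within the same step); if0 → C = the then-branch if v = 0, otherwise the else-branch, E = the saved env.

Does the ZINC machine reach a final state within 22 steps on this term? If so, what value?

[0] ⟨C=(let u = ((λv. ((λx. 4) 7)) (1 + 4)) in u); E=∅; A=∅; R=∅⟩
[1] ⟨C=((λv. ((λx. 4) 7)) (1 + 4)); E=∅; A=∅; R=[let u]⟩
[2] ⟨C=(1 + 4); E=∅; A=∅; R=[app :: let u]⟩
[3] ⟨C=1; E=∅; A=∅; R=[addR :: app :: let u]⟩
[4] ⟨C=4; E=∅; A=∅; R=[addL(1) :: app :: let u]⟩
[5] ⟨C=(λv. ((λx. 4) 7)); E=∅; A=[5]; R=[let u]⟩
[6] ⟨C=((λx. 4) 7); E={v↦5}; A=∅; R=[let u]⟩
[7] ⟨C=7; E={v↦5}; A=∅; R=[app :: let u]⟩
[8] ⟨C=(λx. 4); E={v↦5}; A=[7]; R=[let u]⟩
[9] ⟨C=4; E={x↦7, v↦5}; A=∅; R=[let u]⟩
[10] ⟨C=u; E={u↦4}; A=∅; R=∅⟩
→ final value 4

Answer: 4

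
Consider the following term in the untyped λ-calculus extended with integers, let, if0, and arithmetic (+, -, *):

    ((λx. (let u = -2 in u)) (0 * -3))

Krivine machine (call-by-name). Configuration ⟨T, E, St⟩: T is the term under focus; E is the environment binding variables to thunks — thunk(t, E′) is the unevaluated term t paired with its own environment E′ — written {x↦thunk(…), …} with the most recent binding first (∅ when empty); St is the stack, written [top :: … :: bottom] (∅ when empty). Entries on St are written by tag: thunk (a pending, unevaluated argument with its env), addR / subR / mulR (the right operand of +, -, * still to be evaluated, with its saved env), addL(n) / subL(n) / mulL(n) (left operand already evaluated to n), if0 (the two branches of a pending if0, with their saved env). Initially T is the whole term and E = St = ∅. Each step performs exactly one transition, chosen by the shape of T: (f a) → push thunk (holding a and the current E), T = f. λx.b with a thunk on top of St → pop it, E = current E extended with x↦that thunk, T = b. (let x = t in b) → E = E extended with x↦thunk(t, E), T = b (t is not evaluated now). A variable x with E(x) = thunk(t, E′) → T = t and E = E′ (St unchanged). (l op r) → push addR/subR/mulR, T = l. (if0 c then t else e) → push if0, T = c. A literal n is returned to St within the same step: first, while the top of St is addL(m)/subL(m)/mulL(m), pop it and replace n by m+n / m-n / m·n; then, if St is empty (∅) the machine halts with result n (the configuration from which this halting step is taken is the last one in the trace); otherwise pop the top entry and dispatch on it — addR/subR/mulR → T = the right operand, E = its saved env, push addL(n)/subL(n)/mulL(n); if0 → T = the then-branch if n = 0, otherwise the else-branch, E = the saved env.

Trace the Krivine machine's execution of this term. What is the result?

Answer: -2

Execution trace:
t=0: <T=((λx. (let u = -2 in u)) (0 * -3)), E=∅, St=∅>
t=1: <T=(λx. (let u = -2 in u)), E=∅, St=[thunk]>
t=2: <T=(let u = -2 in u), E={x↦thunk((0 * -3), ∅)}, St=∅>
t=3: <T=u, E={u↦thunk(-2, {x↦thunk((0 * -3), ∅)}), x↦thunk((0 * -3), ∅)}, St=∅>
t=4: <T=-2, E={x↦thunk((0 * -3), ∅)}, St=∅>
→ final value -2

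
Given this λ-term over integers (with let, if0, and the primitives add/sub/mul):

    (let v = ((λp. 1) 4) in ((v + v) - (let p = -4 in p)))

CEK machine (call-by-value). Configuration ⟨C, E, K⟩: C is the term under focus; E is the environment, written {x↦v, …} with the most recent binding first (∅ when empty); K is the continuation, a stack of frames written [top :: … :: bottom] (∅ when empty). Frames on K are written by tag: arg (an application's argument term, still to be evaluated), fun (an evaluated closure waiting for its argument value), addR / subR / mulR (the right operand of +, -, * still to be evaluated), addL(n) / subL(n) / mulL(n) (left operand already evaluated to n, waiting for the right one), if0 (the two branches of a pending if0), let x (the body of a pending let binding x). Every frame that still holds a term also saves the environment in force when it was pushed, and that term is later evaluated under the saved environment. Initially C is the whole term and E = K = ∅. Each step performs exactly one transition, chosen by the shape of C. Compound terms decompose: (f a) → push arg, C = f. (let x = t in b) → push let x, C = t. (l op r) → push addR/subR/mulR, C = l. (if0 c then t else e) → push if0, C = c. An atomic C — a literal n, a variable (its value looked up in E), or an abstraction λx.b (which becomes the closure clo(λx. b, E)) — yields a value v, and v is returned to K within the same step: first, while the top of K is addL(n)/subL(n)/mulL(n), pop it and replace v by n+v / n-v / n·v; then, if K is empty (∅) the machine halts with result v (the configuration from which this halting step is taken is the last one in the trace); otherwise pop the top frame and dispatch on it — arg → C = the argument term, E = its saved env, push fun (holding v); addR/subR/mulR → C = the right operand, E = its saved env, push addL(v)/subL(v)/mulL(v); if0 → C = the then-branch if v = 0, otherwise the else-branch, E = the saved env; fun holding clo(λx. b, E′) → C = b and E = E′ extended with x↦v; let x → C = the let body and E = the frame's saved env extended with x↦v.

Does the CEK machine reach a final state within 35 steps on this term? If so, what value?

[0] ⟨C=(let v = ((λp. 1) 4) in ((v + v) - (let p = -4 in p))); E=∅; K=∅⟩
[1] ⟨C=((λp. 1) 4); E=∅; K=[let v]⟩
[2] ⟨C=(λp. 1); E=∅; K=[arg :: let v]⟩
[3] ⟨C=4; E=∅; K=[fun :: let v]⟩
[4] ⟨C=1; E={p↦4}; K=[let v]⟩
[5] ⟨C=((v + v) - (let p = -4 in p)); E={v↦1}; K=∅⟩
[6] ⟨C=(v + v); E={v↦1}; K=[subR]⟩
[7] ⟨C=v; E={v↦1}; K=[addR :: subR]⟩
[8] ⟨C=v; E={v↦1}; K=[addL(1) :: subR]⟩
[9] ⟨C=(let p = -4 in p); E={v↦1}; K=[subL(2)]⟩
[10] ⟨C=-4; E={v↦1}; K=[let p :: subL(2)]⟩
[11] ⟨C=p; E={p↦-4, v↦1}; K=[subL(2)]⟩
→ final value 6

Answer: 6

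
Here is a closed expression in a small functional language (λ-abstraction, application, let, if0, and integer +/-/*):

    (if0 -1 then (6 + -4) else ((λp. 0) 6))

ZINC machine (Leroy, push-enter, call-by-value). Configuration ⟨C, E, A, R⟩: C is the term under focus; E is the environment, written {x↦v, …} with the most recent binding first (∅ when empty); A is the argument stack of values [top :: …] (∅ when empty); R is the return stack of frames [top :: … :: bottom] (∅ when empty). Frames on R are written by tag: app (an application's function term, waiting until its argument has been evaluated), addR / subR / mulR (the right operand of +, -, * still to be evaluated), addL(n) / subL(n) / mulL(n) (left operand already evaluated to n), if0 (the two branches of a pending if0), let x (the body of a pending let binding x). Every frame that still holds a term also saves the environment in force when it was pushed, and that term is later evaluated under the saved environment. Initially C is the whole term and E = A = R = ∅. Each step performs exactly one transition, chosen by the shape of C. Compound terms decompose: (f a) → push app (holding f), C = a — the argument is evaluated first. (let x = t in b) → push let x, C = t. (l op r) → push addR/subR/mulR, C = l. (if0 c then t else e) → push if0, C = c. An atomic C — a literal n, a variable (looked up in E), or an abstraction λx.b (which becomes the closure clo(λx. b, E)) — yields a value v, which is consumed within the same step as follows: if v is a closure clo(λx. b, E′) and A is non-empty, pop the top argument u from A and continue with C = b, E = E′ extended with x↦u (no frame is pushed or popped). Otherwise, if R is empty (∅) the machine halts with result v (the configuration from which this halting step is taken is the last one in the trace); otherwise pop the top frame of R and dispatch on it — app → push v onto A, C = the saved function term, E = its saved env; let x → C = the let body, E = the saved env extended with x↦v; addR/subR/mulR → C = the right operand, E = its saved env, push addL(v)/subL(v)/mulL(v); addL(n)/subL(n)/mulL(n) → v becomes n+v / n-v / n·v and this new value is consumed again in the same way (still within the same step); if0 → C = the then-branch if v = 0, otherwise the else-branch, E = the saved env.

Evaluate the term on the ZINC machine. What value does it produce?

step 0: <C=(if0 -1 then (6 + -4) else ((λp. 0) 6)), E=∅, A=∅, R=∅>
step 1: <C=-1, E=∅, A=∅, R=[if0]>
step 2: <C=((λp. 0) 6), E=∅, A=∅, R=∅>
step 3: <C=6, E=∅, A=∅, R=[app]>
step 4: <C=(λp. 0), E=∅, A=[6], R=∅>
step 5: <C=0, E={p↦6}, A=∅, R=∅>
→ final value 0

Answer: 0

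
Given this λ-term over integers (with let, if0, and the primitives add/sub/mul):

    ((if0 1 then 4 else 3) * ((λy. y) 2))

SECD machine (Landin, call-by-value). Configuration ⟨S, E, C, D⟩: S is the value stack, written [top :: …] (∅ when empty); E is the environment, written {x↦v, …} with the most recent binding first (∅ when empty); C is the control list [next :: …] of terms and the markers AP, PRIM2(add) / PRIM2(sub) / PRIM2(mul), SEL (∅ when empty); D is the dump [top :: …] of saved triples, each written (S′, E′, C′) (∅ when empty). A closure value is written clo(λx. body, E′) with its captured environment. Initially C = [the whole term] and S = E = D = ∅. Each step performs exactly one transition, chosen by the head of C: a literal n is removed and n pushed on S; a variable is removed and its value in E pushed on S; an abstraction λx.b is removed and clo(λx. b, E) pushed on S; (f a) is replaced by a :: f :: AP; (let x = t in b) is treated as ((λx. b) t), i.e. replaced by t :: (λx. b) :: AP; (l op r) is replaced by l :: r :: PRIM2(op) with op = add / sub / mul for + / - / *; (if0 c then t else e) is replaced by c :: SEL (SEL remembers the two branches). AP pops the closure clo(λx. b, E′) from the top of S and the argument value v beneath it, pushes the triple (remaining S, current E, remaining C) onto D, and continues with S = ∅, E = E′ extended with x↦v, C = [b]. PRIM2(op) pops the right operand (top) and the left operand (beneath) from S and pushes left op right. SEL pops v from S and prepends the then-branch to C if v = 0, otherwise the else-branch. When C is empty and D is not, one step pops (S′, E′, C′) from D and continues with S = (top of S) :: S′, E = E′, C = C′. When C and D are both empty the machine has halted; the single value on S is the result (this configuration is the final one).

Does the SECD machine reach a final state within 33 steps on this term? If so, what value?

[0] <S=∅, E=∅, C=[((if0 1 then 4 else 3) * ((λy. y) 2))], D=∅>
[1] <S=∅, E=∅, C=[(if0 1 then 4 else 3) :: ((λy. y) 2) :: PRIM2(mul)], D=∅>
[2] <S=∅, E=∅, C=[1 :: SEL :: ((λy. y) 2) :: PRIM2(mul)], D=∅>
[3] <S=[1], E=∅, C=[SEL :: ((λy. y) 2) :: PRIM2(mul)], D=∅>
[4] <S=∅, E=∅, C=[3 :: ((λy. y) 2) :: PRIM2(mul)], D=∅>
[5] <S=[3], E=∅, C=[((λy. y) 2) :: PRIM2(mul)], D=∅>
[6] <S=[3], E=∅, C=[2 :: (λy. y) :: AP :: PRIM2(mul)], D=∅>
[7] <S=[2 :: 3], E=∅, C=[(λy. y) :: AP :: PRIM2(mul)], D=∅>
[8] <S=[clo(λy. y, ∅) :: 2 :: 3], E=∅, C=[AP :: PRIM2(mul)], D=∅>
[9] <S=∅, E={y↦2}, C=[y], D=[([3], ∅, [PRIM2(mul)])]>
[10] <S=[2], E={y↦2}, C=∅, D=[([3], ∅, [PRIM2(mul)])]>
[11] <S=[2 :: 3], E=∅, C=[PRIM2(mul)], D=∅>
[12] <S=[6], E=∅, C=∅, D=∅>
→ final value 6

Answer: 6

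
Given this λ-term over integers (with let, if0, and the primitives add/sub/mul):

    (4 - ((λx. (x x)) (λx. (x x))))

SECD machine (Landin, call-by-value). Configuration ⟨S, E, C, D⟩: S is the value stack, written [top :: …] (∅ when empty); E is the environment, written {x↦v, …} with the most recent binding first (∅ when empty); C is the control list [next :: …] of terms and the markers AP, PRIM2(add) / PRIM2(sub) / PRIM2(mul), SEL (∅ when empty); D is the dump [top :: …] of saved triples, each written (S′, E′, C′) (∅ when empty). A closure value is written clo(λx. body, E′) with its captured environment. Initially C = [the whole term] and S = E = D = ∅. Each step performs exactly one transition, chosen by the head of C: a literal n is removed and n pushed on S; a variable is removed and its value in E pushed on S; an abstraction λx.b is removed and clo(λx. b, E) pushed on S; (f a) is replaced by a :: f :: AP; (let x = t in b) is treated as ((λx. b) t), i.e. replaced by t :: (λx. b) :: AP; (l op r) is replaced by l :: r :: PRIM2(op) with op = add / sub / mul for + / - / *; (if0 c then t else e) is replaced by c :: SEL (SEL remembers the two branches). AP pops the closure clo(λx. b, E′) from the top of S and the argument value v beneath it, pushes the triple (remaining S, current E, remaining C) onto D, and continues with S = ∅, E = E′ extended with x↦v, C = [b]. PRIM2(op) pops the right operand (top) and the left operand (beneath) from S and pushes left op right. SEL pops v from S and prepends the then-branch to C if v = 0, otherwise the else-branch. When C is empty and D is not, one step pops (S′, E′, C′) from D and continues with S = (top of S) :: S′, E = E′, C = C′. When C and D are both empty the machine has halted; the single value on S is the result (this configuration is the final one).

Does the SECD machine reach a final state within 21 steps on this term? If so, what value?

Answer: DIVERGES (no final state within 21 steps)

Derivation:
0. ⟨S=∅; E=∅; C=[(4 - ((λx. (x x)) (λx. (x x))))]; D=∅⟩
1. ⟨S=∅; E=∅; C=[4 :: ((λx. (x x)) (λx. (x x))) :: PRIM2(sub)]; D=∅⟩
2. ⟨S=[4]; E=∅; C=[((λx. (x x)) (λx. (x x))) :: PRIM2(sub)]; D=∅⟩
3. ⟨S=[4]; E=∅; C=[(λx. (x x)) :: (λx. (x x)) :: AP :: PRIM2(sub)]; D=∅⟩
4. ⟨S=[clo(λx. (x x), ∅) :: 4]; E=∅; C=[(λx. (x x)) :: AP :: PRIM2(sub)]; D=∅⟩
5. ⟨S=[clo(λx. (x x), ∅) :: clo(λx. (x x), ∅) :: 4]; E=∅; C=[AP :: PRIM2(sub)]; D=∅⟩
6. ⟨S=∅; E={x↦clo(λx. (x x), ∅)}; C=[(x x)]; D=[([4], ∅, [PRIM2(sub)])]⟩
7. ⟨S=∅; E={x↦clo(λx. (x x), ∅)}; C=[x :: x :: AP]; D=[([4], ∅, [PRIM2(sub)])]⟩
8. ⟨S=[clo(λx. (x x), ∅)]; E={x↦clo(λx. (x x), ∅)}; C=[x :: AP]; D=[([4], ∅, [PRIM2(sub)])]⟩
9. ⟨S=[clo(λx. (x x), ∅) :: clo(λx. (x x), ∅)]; E={x↦clo(λx. (x x), ∅)}; C=[AP]; D=[([4], ∅, [PRIM2(sub)])]⟩
10. ⟨S=∅; E={x↦clo(λx. (x x), ∅)}; C=[(x x)]; D=[(∅, {x↦clo(λx. (x x), ∅)}, ∅) :: ([4], ∅, [PRIM2(sub)])]⟩
11. ⟨S=∅; E={x↦clo(λx. (x x), ∅)}; C=[x :: x :: AP]; D=[(∅, {x↦clo(λx. (x x), ∅)}, ∅) :: ([4], ∅, [PRIM2(sub)])]⟩
12. ⟨S=[clo(λx. (x x), ∅)]; E={x↦clo(λx. (x x), ∅)}; C=[x :: AP]; D=[(∅, {x↦clo(λx. (x x), ∅)}, ∅) :: ([4], ∅, [PRIM2(sub)])]⟩
13. ⟨S=[clo(λx. (x x), ∅) :: clo(λx. (x x), ∅)]; E={x↦clo(λx. (x x), ∅)}; C=[AP]; D=[(∅, {x↦clo(λx. (x x), ∅)}, ∅) :: ([4], ∅, [PRIM2(sub)])]⟩
14. ⟨S=∅; E={x↦clo(λx. (x x), ∅)}; C=[(x x)]; D=[(∅, {x↦clo(λx. (x x), ∅)}, ∅) :: (∅, {x↦clo(λx. (x x), ∅)}, ∅) :: ([4], ∅, [PRIM2(sub)])]⟩
15. ⟨S=∅; E={x↦clo(λx. (x x), ∅)}; C=[x :: x :: AP]; D=[(∅, {x↦clo(λx. (x x), ∅)}, ∅) :: (∅, {x↦clo(λx. (x x), ∅)}, ∅) :: ([4], ∅, [PRIM2(sub)])]⟩
16. ⟨S=[clo(λx. (x x), ∅)]; E={x↦clo(λx. (x x), ∅)}; C=[x :: AP]; D=[(∅, {x↦clo(λx. (x x), ∅)}, ∅) :: (∅, {x↦clo(λx. (x x), ∅)}, ∅) :: ([4], ∅, [PRIM2(sub)])]⟩
17. ⟨S=[clo(λx. (x x), ∅) :: clo(λx. (x x), ∅)]; E={x↦clo(λx. (x x), ∅)}; C=[AP]; D=[(∅, {x↦clo(λx. (x x), ∅)}, ∅) :: (∅, {x↦clo(λx. (x x), ∅)}, ∅) :: ([4], ∅, [PRIM2(sub)])]⟩
18. ⟨S=∅; E={x↦clo(λx. (x x), ∅)}; C=[(x x)]; D=[(∅, {x↦clo(λx. (x x), ∅)}, ∅) :: (∅, {x↦clo(λx. (x x), ∅)}, ∅) :: (∅, {x↦clo(λx. (x x), ∅)}, ∅) :: ([4], ∅, [PRIM2(sub)])]⟩
19. ⟨S=∅; E={x↦clo(λx. (x x), ∅)}; C=[x :: x :: AP]; D=[(∅, {x↦clo(λx. (x x), ∅)}, ∅) :: (∅, {x↦clo(λx. (x x), ∅)}, ∅) :: (∅, {x↦clo(λx. (x x), ∅)}, ∅) :: ([4], ∅, [PRIM2(sub)])]⟩
20. ⟨S=[clo(λx. (x x), ∅)]; E={x↦clo(λx. (x x), ∅)}; C=[x :: AP]; D=[(∅, {x↦clo(λx. (x x), ∅)}, ∅) :: (∅, {x↦clo(λx. (x x), ∅)}, ∅) :: (∅, {x↦clo(λx. (x x), ∅)}, ∅) :: ([4], ∅, [PRIM2(sub)])]⟩
21. ⟨S=[clo(λx. (x x), ∅) :: clo(λx. (x x), ∅)]; E={x↦clo(λx. (x x), ∅)}; C=[AP]; D=[(∅, {x↦clo(λx. (x x), ∅)}, ∅) :: (∅, {x↦clo(λx. (x x), ∅)}, ∅) :: (∅, {x↦clo(λx. (x x), ∅)}, ∅) :: ([4], ∅, [PRIM2(sub)])]⟩
→ 21 transitions taken and the configuration is still not final: no result within 21 steps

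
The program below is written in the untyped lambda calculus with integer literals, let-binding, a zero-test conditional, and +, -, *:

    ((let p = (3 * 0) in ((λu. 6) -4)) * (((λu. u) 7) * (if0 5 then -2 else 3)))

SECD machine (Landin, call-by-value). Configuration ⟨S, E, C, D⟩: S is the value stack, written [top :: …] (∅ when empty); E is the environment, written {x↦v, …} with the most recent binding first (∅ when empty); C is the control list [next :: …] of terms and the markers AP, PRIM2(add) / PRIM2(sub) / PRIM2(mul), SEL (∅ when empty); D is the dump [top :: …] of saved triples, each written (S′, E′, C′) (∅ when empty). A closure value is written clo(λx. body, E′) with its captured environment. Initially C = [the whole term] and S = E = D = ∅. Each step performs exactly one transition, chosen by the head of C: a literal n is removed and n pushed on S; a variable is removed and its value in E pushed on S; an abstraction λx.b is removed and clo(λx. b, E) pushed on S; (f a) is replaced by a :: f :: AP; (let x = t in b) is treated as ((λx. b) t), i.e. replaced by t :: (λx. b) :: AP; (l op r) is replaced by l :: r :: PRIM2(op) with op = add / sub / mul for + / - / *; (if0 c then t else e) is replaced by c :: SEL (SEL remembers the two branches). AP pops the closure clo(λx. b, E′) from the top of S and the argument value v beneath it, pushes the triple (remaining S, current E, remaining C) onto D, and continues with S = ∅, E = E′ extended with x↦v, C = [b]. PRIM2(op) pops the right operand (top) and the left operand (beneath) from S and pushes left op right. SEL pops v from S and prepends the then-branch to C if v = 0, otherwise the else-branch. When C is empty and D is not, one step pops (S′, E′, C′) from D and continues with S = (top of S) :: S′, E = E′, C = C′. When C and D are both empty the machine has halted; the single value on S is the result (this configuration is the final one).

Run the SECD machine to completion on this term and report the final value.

step 0: <S=∅, E=∅, C=[((let p = (3 * 0) in ((λu. 6) -4)) * (((λu. u) 7) * (if0 5 then -2 else 3)))], D=∅>
step 1: <S=∅, E=∅, C=[(let p = (3 * 0) in ((λu. 6) -4)) :: (((λu. u) 7) * (if0 5 then -2 else 3)) :: PRIM2(mul)], D=∅>
step 2: <S=∅, E=∅, C=[(3 * 0) :: (λp. ((λu. 6) -4)) :: AP :: (((λu. u) 7) * (if0 5 then -2 else 3)) :: PRIM2(mul)], D=∅>
step 3: <S=∅, E=∅, C=[3 :: 0 :: PRIM2(mul) :: (λp. ((λu. 6) -4)) :: AP :: (((λu. u) 7) * (if0 5 then -2 else 3)) :: PRIM2(mul)], D=∅>
step 4: <S=[3], E=∅, C=[0 :: PRIM2(mul) :: (λp. ((λu. 6) -4)) :: AP :: (((λu. u) 7) * (if0 5 then -2 else 3)) :: PRIM2(mul)], D=∅>
step 5: <S=[0 :: 3], E=∅, C=[PRIM2(mul) :: (λp. ((λu. 6) -4)) :: AP :: (((λu. u) 7) * (if0 5 then -2 else 3)) :: PRIM2(mul)], D=∅>
step 6: <S=[0], E=∅, C=[(λp. ((λu. 6) -4)) :: AP :: (((λu. u) 7) * (if0 5 then -2 else 3)) :: PRIM2(mul)], D=∅>
step 7: <S=[clo(λp. ((λu. 6) -4), ∅) :: 0], E=∅, C=[AP :: (((λu. u) 7) * (if0 5 then -2 else 3)) :: PRIM2(mul)], D=∅>
step 8: <S=∅, E={p↦0}, C=[((λu. 6) -4)], D=[(∅, ∅, [(((λu. u) 7) * (if0 5 then -2 else 3)) :: PRIM2(mul)])]>
step 9: <S=∅, E={p↦0}, C=[-4 :: (λu. 6) :: AP], D=[(∅, ∅, [(((λu. u) 7) * (if0 5 then -2 else 3)) :: PRIM2(mul)])]>
step 10: <S=[-4], E={p↦0}, C=[(λu. 6) :: AP], D=[(∅, ∅, [(((λu. u) 7) * (if0 5 then -2 else 3)) :: PRIM2(mul)])]>
step 11: <S=[clo(λu. 6, {p↦0}) :: -4], E={p↦0}, C=[AP], D=[(∅, ∅, [(((λu. u) 7) * (if0 5 then -2 else 3)) :: PRIM2(mul)])]>
step 12: <S=∅, E={u↦-4, p↦0}, C=[6], D=[(∅, {p↦0}, ∅) :: (∅, ∅, [(((λu. u) 7) * (if0 5 then -2 else 3)) :: PRIM2(mul)])]>
step 13: <S=[6], E={u↦-4, p↦0}, C=∅, D=[(∅, {p↦0}, ∅) :: (∅, ∅, [(((λu. u) 7) * (if0 5 then -2 else 3)) :: PRIM2(mul)])]>
step 14: <S=[6], E={p↦0}, C=∅, D=[(∅, ∅, [(((λu. u) 7) * (if0 5 then -2 else 3)) :: PRIM2(mul)])]>
step 15: <S=[6], E=∅, C=[(((λu. u) 7) * (if0 5 then -2 else 3)) :: PRIM2(mul)], D=∅>
step 16: <S=[6], E=∅, C=[((λu. u) 7) :: (if0 5 then -2 else 3) :: PRIM2(mul) :: PRIM2(mul)], D=∅>
step 17: <S=[6], E=∅, C=[7 :: (λu. u) :: AP :: (if0 5 then -2 else 3) :: PRIM2(mul) :: PRIM2(mul)], D=∅>
step 18: <S=[7 :: 6], E=∅, C=[(λu. u) :: AP :: (if0 5 then -2 else 3) :: PRIM2(mul) :: PRIM2(mul)], D=∅>
step 19: <S=[clo(λu. u, ∅) :: 7 :: 6], E=∅, C=[AP :: (if0 5 then -2 else 3) :: PRIM2(mul) :: PRIM2(mul)], D=∅>
step 20: <S=∅, E={u↦7}, C=[u], D=[([6], ∅, [(if0 5 then -2 else 3) :: PRIM2(mul) :: PRIM2(mul)])]>
step 21: <S=[7], E={u↦7}, C=∅, D=[([6], ∅, [(if0 5 then -2 else 3) :: PRIM2(mul) :: PRIM2(mul)])]>
step 22: <S=[7 :: 6], E=∅, C=[(if0 5 then -2 else 3) :: PRIM2(mul) :: PRIM2(mul)], D=∅>
step 23: <S=[7 :: 6], E=∅, C=[5 :: SEL :: PRIM2(mul) :: PRIM2(mul)], D=∅>
step 24: <S=[5 :: 7 :: 6], E=∅, C=[SEL :: PRIM2(mul) :: PRIM2(mul)], D=∅>
step 25: <S=[7 :: 6], E=∅, C=[3 :: PRIM2(mul) :: PRIM2(mul)], D=∅>
step 26: <S=[3 :: 7 :: 6], E=∅, C=[PRIM2(mul) :: PRIM2(mul)], D=∅>
step 27: <S=[21 :: 6], E=∅, C=[PRIM2(mul)], D=∅>
step 28: <S=[126], E=∅, C=∅, D=∅>
→ final value 126

Answer: 126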